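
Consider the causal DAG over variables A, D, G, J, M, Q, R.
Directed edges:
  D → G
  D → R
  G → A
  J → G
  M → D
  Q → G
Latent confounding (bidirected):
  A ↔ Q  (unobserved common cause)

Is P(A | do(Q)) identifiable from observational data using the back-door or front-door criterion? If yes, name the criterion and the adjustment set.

P(A|do(Q)): frontdoor, adjust for {G}.

desc(Q)\{Q}={A,G}; candidates ⊆ {D,J,M,R}.
Q↔A: latent back-door arc(s) into Q.
size 0: {}; under {} Q still reaches {A} ∋ A.
size 1: {D}, {J}, {M} …(+1); under {D} Q still reaches {A} ∋ A.
size 2: {D,J}, {D,M}, {D,R} …(+3); under {D,J} Q still reaches {A} ∋ A.
Q↔A cannot be blocked by any observed set — no back-door set.
{G}: (i) intercepts every directed Q→A path; (ii) no back-door Q→{G}; (iii) {Q} blocks every back-door {G}→A. Front-door holds.
P(A|do(Q)) = Σ_{G} P(G|Q) Σ_{Q'} P(A|G,Q')P(Q').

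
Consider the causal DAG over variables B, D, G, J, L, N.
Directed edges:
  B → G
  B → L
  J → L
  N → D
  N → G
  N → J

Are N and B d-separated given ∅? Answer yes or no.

Yes — N ⊥ B | ∅.

Bayes-Ball from N | ∅ reaches {D,G,J,L}.
B ∉ reach(N|∅) ⇒ N ⊥ B | ∅.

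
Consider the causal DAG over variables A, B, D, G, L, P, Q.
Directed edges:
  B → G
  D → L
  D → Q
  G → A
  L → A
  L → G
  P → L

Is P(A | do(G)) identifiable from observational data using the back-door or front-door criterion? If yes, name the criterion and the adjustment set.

desc(G)\{G}={A}; candidates ⊆ {B,D,L,P,Q}.
size 0: {}; under {} G still reaches {A,B,D,L,P,Q} ∋ A.
{L}: G⊥A given {L} in G with G→· removed — back-door holds.
P(A|do(G)) = Σ_{L} P(A|G,L)·P(L).

P(A|do(G)): backdoor, adjust for {L}.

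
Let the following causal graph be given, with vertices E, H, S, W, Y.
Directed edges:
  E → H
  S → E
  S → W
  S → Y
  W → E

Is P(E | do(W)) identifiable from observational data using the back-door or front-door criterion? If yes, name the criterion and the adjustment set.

desc(W)\{W}={E,H}; candidates ⊆ {S,Y}.
size 0: {}; under {} W still reaches {E,H,S,Y} ∋ E.
{S}: W⊥E given {S} in G with W→· removed — back-door holds.
P(E|do(W)) = Σ_{S} P(E|W,S)·P(S).

P(E|do(W)): backdoor, adjust for {S}.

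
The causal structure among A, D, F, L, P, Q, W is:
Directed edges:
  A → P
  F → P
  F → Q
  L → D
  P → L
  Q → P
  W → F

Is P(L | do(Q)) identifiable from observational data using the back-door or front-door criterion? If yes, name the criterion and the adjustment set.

desc(Q)\{Q}={D,L,P}; candidates ⊆ {A,F,W}.
size 0: {}; under {} Q still reaches {D,F,L,P,W} ∋ L.
{F}: Q⊥L given {F} in G with Q→· removed — back-door holds.
P(L|do(Q)) = Σ_{F} P(L|Q,F)·P(F).

P(L|do(Q)): backdoor, adjust for {F}.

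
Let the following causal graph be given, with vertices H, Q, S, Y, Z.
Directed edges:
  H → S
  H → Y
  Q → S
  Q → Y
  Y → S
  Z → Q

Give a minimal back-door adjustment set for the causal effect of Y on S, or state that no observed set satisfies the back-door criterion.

Y→S: minimal back-door set {H, Q}.

desc(Y)\{Y}={S}; candidates ⊆ {H,Q,Z}.
size 0: {}; under {} Y still reaches {H,Q,S,Z} ∋ S.
size 1: {H}, {Q}, {Z}; under {H} Y still reaches {Q,S,Z} ∋ S.
{H,Q}: Y⊥S given {H,Q} in G with Y→· removed — back-door holds.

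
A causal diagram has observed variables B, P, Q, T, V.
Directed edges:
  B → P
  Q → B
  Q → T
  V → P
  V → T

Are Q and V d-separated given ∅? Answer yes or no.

Yes — Q ⊥ V | ∅.

Bayes-Ball from Q | ∅ reaches {B,P,T}.
V ∉ reach(Q|∅) ⇒ Q ⊥ V | ∅.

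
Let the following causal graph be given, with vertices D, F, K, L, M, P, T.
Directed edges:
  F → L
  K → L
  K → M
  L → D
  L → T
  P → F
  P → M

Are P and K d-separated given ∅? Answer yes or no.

Bayes-Ball from P | ∅ reaches {D,F,L,M,T}.
K ∉ reach(P|∅) ⇒ P ⊥ K | ∅.

Yes — P ⊥ K | ∅.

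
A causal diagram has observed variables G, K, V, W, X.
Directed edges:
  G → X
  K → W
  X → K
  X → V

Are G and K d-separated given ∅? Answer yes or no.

No — G and K are d-connected given ∅.

Bayes-Ball from G | ∅ reaches {K,V,W,X}.
K ∈ reach(G|∅) ⇒ G ⊥̸ K | ∅.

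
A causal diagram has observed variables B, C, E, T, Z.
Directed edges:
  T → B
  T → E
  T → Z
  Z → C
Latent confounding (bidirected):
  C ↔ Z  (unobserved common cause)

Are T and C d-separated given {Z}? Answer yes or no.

No — T and C are d-connected given {Z}.

Bayes-Ball from T | {Z} reaches {B,C,E}.
C ∈ reach(T|{Z}) ⇒ T ⊥̸ C | {Z}.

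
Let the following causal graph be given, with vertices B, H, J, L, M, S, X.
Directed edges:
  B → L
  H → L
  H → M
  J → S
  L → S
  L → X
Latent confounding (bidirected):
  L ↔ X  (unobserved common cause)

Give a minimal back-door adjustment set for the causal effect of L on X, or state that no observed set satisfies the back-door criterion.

L→X: no observed back-door set.

desc(L)\{L}={S,X}; candidates ⊆ {B,H,J,M}.
L↔X: latent back-door arc(s) into L.
size 0: {}; under {} L still reaches {B,H,M,X} ∋ X.
size 1: {B}, {H}, {J} …(+1); under {B} L still reaches {H,M,X} ∋ X.
size 2: {B,H}, {B,J}, {B,M} …(+3); under {B,H} L still reaches {X} ∋ X.
L↔X cannot be blocked by any observed set — no back-door set.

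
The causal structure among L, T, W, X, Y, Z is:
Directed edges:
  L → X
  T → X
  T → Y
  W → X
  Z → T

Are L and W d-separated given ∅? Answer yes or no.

Bayes-Ball from L | ∅ reaches {X}.
W ∉ reach(L|∅) ⇒ L ⊥ W | ∅.

Yes — L ⊥ W | ∅.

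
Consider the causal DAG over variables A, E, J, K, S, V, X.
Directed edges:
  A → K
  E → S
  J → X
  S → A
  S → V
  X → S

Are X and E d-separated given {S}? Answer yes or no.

No — X and E are d-connected given {S}.

Bayes-Ball from X | {S} reaches {E,J}.
E ∈ reach(X|{S}) ⇒ X ⊥̸ E | {S}.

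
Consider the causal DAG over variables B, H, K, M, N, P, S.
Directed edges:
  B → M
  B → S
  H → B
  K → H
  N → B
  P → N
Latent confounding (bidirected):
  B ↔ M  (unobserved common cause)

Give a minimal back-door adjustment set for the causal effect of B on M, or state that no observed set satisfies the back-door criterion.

desc(B)\{B}={M,S}; candidates ⊆ {H,K,N,P}.
B↔M: latent back-door arc(s) into B.
size 0: {}; under {} B still reaches {H,K,M,N,P} ∋ M.
size 1: {H}, {K}, {N} …(+1); under {H} B still reaches {M,N,P} ∋ M.
size 2: {H,K}, {H,N}, {H,P} …(+3); under {H,K} B still reaches {M,N,P} ∋ M.
B↔M cannot be blocked by any observed set — no back-door set.

B→M: no observed back-door set.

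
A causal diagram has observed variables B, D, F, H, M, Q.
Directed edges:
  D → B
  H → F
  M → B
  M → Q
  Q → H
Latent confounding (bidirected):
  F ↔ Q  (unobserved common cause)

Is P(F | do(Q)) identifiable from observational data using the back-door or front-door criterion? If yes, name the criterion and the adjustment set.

P(F|do(Q)): frontdoor, adjust for {H}.

desc(Q)\{Q}={F,H}; candidates ⊆ {B,D,M}.
Q↔F: latent back-door arc(s) into Q.
size 0: {}; under {} Q still reaches {B,F,M} ∋ F.
size 1: {B}, {D}, {M}; under {B} Q still reaches {D,F,M} ∋ F.
size 2: {B,D}, {B,M}, {D,M}; under {B,D} Q still reaches {F,M} ∋ F.
Q↔F cannot be blocked by any observed set — no back-door set.
{H}: (i) intercepts every directed Q→F path; (ii) no back-door Q→{H}; (iii) {Q} blocks every back-door {H}→F. Front-door holds.
P(F|do(Q)) = Σ_{H} P(H|Q) Σ_{Q'} P(F|H,Q')P(Q').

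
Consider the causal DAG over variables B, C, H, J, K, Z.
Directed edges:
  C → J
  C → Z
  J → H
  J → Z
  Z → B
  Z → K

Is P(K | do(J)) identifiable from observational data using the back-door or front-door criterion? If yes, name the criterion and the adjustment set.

P(K|do(J)): backdoor, adjust for {C}.

desc(J)\{J}={B,H,K,Z}; candidates ⊆ {C}.
size 0: {}; under {} J still reaches {B,C,K,Z} ∋ K.
{C}: J⊥K given {C} in G with J→· removed — back-door holds.
P(K|do(J)) = Σ_{C} P(K|J,C)·P(C).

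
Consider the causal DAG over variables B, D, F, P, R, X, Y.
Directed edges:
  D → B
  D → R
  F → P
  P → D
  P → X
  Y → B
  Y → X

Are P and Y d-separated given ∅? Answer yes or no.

Bayes-Ball from P | ∅ reaches {B,D,F,R,X}.
Y ∉ reach(P|∅) ⇒ P ⊥ Y | ∅.

Yes — P ⊥ Y | ∅.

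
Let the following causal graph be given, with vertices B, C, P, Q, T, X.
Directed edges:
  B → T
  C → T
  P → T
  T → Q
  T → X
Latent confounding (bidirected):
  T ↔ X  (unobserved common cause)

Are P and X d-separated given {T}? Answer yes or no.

No — P and X are d-connected given {T}.

Bayes-Ball from P | {T} reaches {B,C,X}.
X ∈ reach(P|{T}) ⇒ P ⊥̸ X | {T}.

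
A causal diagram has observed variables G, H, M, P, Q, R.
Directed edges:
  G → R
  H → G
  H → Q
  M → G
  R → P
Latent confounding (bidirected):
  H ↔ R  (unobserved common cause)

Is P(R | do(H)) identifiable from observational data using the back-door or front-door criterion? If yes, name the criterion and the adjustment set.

P(R|do(H)): frontdoor, adjust for {G}.

desc(H)\{H}={G,P,Q,R}; candidates ⊆ {M}.
H↔R: latent back-door arc(s) into H.
size 0: {}; under {} H still reaches {P,R} ∋ R.
size 1: {M}; under {M} H still reaches {P,R} ∋ R.
H↔R cannot be blocked by any observed set — no back-door set.
{G}: (i) intercepts every directed H→R path; (ii) no back-door H→{G}; (iii) {H} blocks every back-door {G}→R. Front-door holds.
P(R|do(H)) = Σ_{G} P(G|H) Σ_{H'} P(R|G,H')P(H').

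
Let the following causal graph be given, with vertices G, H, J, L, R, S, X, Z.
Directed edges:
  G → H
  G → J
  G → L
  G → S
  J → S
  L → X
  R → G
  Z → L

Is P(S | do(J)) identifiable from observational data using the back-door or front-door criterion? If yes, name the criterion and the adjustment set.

desc(J)\{J}={S}; candidates ⊆ {G,H,L,R,X,Z}.
size 0: {}; under {} J still reaches {G,H,L,R,S,X} ∋ S.
{G}: J⊥S given {G} in G with J→· removed — back-door holds.
P(S|do(J)) = Σ_{G} P(S|J,G)·P(G).

P(S|do(J)): backdoor, adjust for {G}.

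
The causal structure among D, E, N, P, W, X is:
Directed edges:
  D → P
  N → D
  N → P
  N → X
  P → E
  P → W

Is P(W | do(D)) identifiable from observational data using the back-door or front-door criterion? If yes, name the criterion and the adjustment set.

desc(D)\{D}={E,P,W}; candidates ⊆ {N,X}.
size 0: {}; under {} D still reaches {E,N,P,W,X} ∋ W.
{N}: D⊥W given {N} in G with D→· removed — back-door holds.
P(W|do(D)) = Σ_{N} P(W|D,N)·P(N).

P(W|do(D)): backdoor, adjust for {N}.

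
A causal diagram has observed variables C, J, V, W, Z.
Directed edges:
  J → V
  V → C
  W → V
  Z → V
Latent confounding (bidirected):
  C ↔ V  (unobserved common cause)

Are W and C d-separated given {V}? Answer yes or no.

Bayes-Ball from W | {V} reaches {C,J,Z}.
C ∈ reach(W|{V}) ⇒ W ⊥̸ C | {V}.

No — W and C are d-connected given {V}.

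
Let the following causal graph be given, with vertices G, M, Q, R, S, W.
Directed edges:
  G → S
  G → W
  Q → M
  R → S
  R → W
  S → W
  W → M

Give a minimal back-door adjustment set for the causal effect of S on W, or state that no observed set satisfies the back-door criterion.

desc(S)\{S}={M,W}; candidates ⊆ {G,Q,R}.
size 0: {}; under {} S still reaches {G,M,R,W} ∋ W.
size 1: {G}, {Q}, {R}; under {G} S still reaches {M,R,W} ∋ W.
{G,R}: S⊥W given {G,R} in G with S→· removed — back-door holds.

S→W: minimal back-door set {G, R}.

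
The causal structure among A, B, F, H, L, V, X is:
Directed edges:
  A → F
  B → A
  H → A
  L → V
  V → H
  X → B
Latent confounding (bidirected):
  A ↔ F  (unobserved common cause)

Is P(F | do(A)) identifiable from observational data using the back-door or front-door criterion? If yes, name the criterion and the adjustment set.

desc(A)\{A}={F}; candidates ⊆ {B,H,L,V,X}.
A↔F: latent back-door arc(s) into A.
size 0: {}; under {} A still reaches {B,F,H,L,V,X} ∋ F.
size 1: {B}, {H}, {L} …(+2); under {B} A still reaches {F,H,L,V} ∋ F.
size 2: {B,H}, {B,L}, {B,V} …(+7); under {B,H} A still reaches {F} ∋ F.
A↔F cannot be blocked by any observed set — no back-door set.
No mediator lies on a directed A→…→F path.
Neither criterion identifies P(F|do(A)) in this graph.

P(F|do(A)): not identifiable (no BD/FD set).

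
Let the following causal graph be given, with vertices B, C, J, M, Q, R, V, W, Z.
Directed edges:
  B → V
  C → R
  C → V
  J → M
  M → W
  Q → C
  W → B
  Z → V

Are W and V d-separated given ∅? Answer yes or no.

Bayes-Ball from W | ∅ reaches {B,J,M,V}.
V ∈ reach(W|∅) ⇒ W ⊥̸ V | ∅.

No — W and V are d-connected given ∅.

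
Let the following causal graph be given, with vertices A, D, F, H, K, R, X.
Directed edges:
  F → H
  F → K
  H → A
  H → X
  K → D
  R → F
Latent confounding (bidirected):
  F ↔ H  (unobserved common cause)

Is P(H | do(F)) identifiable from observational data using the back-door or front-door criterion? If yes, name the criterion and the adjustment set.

desc(F)\{F}={A,D,H,K,X}; candidates ⊆ {R}.
F↔H: latent back-door arc(s) into F.
size 0: {}; under {} F still reaches {A,H,R,X} ∋ H.
size 1: {R}; under {R} F still reaches {A,H,X} ∋ H.
F↔H cannot be blocked by any observed set — no back-door set.
No mediator lies on a directed F→…→H path.
Neither criterion identifies P(H|do(F)) in this graph.

P(H|do(F)): not identifiable (no BD/FD set).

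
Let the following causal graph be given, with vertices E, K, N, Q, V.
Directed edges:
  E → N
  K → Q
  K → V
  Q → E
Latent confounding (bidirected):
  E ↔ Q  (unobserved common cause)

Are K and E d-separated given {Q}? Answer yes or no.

No — K and E are d-connected given {Q}.

Bayes-Ball from K | {Q} reaches {E,N,V}.
E ∈ reach(K|{Q}) ⇒ K ⊥̸ E | {Q}.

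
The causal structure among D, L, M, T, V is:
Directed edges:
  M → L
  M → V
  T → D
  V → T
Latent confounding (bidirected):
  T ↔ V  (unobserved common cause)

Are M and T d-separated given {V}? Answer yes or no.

Bayes-Ball from M | {V} reaches {D,L,T}.
T ∈ reach(M|{V}) ⇒ M ⊥̸ T | {V}.

No — M and T are d-connected given {V}.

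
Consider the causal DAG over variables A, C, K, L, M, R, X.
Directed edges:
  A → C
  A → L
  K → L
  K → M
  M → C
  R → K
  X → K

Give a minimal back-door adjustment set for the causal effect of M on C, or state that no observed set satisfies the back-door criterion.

desc(M)\{M}={C}; candidates ⊆ {A,K,L,R,X}.
∅: M⊥C given ∅ in G with M→· removed — back-door holds.

M→C: minimal back-door set ∅.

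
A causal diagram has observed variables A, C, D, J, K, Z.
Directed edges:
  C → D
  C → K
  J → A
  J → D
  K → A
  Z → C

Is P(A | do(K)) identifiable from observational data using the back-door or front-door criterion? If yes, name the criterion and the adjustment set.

P(A|do(K)): backdoor, adjust for ∅.

desc(K)\{K}={A}; candidates ⊆ {C,D,J,Z}.
∅: K⊥A given ∅ in G with K→· removed — back-door holds.
P(A|do(K)) = P(A|K) — no adjustment needed.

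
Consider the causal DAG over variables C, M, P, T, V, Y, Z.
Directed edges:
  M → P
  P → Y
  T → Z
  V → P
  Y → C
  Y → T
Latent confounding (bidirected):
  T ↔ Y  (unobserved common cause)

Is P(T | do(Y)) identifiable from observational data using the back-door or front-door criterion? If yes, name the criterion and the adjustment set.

P(T|do(Y)): not identifiable (no BD/FD set).

desc(Y)\{Y}={C,T,Z}; candidates ⊆ {M,P,V}.
Y↔T: latent back-door arc(s) into Y.
size 0: {}; under {} Y still reaches {M,P,T,V,Z} ∋ T.
size 1: {M}, {P}, {V}; under {M} Y still reaches {P,T,V,Z} ∋ T.
size 2: {M,P}, {M,V}, {P,V}; under {M,P} Y still reaches {T,Z} ∋ T.
Y↔T cannot be blocked by any observed set — no back-door set.
No mediator lies on a directed Y→…→T path.
Neither criterion identifies P(T|do(Y)) in this graph.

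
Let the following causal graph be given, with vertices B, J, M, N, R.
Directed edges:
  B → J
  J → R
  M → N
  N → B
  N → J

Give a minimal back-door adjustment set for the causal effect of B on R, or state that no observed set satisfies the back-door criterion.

B→R: minimal back-door set {N}.

desc(B)\{B}={J,R}; candidates ⊆ {M,N}.
size 0: {}; under {} B still reaches {J,M,N,R} ∋ R.
{N}: B⊥R given {N} in G with B→· removed — back-door holds.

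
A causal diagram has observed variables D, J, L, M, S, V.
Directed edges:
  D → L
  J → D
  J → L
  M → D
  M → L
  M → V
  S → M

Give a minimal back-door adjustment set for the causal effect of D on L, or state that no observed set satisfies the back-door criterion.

D→L: minimal back-door set {J, M}.

desc(D)\{D}={L}; candidates ⊆ {J,M,S,V}.
size 0: {}; under {} D still reaches {J,L,M,S,V} ∋ L.
size 1: {J}, {M}, {S} …(+1); under {J} D still reaches {L,M,S,V} ∋ L.
{J,M}: D⊥L given {J,M} in G with D→· removed — back-door holds.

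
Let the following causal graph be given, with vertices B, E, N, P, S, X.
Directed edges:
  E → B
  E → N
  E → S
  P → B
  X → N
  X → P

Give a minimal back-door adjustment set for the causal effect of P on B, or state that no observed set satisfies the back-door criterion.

desc(P)\{P}={B}; candidates ⊆ {E,N,S,X}.
∅: P⊥B given ∅ in G with P→· removed — back-door holds.

P→B: minimal back-door set ∅.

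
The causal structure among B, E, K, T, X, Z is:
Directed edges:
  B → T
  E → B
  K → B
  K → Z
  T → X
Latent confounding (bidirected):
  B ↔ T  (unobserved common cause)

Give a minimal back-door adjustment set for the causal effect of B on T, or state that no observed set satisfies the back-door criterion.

B→T: no observed back-door set.

desc(B)\{B}={T,X}; candidates ⊆ {E,K,Z}.
B↔T: latent back-door arc(s) into B.
size 0: {}; under {} B still reaches {E,K,T,X,Z} ∋ T.
size 1: {E}, {K}, {Z}; under {E} B still reaches {K,T,X,Z} ∋ T.
size 2: {E,K}, {E,Z}, {K,Z}; under {E,K} B still reaches {T,X} ∋ T.
B↔T cannot be blocked by any observed set — no back-door set.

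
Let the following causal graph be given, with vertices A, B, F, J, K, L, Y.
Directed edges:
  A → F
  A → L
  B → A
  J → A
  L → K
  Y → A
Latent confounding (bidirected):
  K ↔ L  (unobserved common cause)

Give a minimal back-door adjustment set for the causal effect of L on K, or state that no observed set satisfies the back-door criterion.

L→K: no observed back-door set.

desc(L)\{L}={K}; candidates ⊆ {A,B,F,J,Y}.
L↔K: latent back-door arc(s) into L.
size 0: {}; under {} L still reaches {A,B,F,J,K,Y} ∋ K.
size 1: {A}, {B}, {F} …(+2); under {A} L still reaches {K} ∋ K.
size 2: {A,B}, {A,F}, {A,J} …(+7); under {A,B} L still reaches {K} ∋ K.
L↔K cannot be blocked by any observed set — no back-door set.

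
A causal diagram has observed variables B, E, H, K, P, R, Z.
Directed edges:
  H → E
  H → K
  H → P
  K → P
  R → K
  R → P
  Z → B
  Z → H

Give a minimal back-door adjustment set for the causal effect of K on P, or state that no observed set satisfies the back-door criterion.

desc(K)\{K}={P}; candidates ⊆ {B,E,H,R,Z}.
size 0: {}; under {} K still reaches {B,E,H,P,R,Z} ∋ P.
size 1: {B}, {E}, {H} …(+2); under {B} K still reaches {E,H,P,R,Z} ∋ P.
{H,R}: K⊥P given {H,R} in G with K→· removed — back-door holds.

K→P: minimal back-door set {H, R}.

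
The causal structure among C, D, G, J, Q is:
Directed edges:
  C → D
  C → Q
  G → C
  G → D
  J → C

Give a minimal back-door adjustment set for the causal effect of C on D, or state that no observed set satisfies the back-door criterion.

C→D: minimal back-door set {G}.

desc(C)\{C}={D,Q}; candidates ⊆ {G,J}.
size 0: {}; under {} C still reaches {D,G,J} ∋ D.
{G}: C⊥D given {G} in G with C→· removed — back-door holds.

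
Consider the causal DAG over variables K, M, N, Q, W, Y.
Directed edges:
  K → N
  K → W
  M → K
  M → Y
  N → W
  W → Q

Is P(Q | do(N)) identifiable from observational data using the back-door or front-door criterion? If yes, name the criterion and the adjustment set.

desc(N)\{N}={Q,W}; candidates ⊆ {K,M,Y}.
size 0: {}; under {} N still reaches {K,M,Q,W,Y} ∋ Q.
{K}: N⊥Q given {K} in G with N→· removed — back-door holds.
P(Q|do(N)) = Σ_{K} P(Q|N,K)·P(K).

P(Q|do(N)): backdoor, adjust for {K}.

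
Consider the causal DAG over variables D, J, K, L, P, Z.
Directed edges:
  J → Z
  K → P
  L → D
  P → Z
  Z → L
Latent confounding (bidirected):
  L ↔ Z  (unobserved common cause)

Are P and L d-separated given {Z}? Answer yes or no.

No — P and L are d-connected given {Z}.

Bayes-Ball from P | {Z} reaches {D,J,K,L}.
L ∈ reach(P|{Z}) ⇒ P ⊥̸ L | {Z}.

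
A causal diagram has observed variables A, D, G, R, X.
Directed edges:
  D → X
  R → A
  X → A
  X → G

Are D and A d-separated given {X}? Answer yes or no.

Bayes-Ball from D | {X} reaches ∅.
A ∉ reach(D|{X}) ⇒ D ⊥ A | {X}.

Yes — D ⊥ A | {X}.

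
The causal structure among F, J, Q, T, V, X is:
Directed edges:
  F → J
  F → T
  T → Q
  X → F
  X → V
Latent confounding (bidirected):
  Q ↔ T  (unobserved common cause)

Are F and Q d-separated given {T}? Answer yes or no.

Bayes-Ball from F | {T} reaches {J,Q,V,X}.
Q ∈ reach(F|{T}) ⇒ F ⊥̸ Q | {T}.

No — F and Q are d-connected given {T}.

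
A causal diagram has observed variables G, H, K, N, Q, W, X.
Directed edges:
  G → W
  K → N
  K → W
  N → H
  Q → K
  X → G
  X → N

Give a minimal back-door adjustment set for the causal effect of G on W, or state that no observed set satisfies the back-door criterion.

desc(G)\{G}={W}; candidates ⊆ {H,K,N,Q,X}.
∅: G⊥W given ∅ in G with G→· removed — back-door holds.

G→W: minimal back-door set ∅.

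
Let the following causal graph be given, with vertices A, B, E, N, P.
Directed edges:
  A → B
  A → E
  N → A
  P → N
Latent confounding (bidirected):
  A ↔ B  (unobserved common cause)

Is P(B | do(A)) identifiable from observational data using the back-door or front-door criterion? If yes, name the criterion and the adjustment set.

desc(A)\{A}={B,E}; candidates ⊆ {N,P}.
A↔B: latent back-door arc(s) into A.
size 0: {}; under {} A still reaches {B,N,P} ∋ B.
size 1: {N}, {P}; under {N} A still reaches {B} ∋ B.
size 2: {N,P}; under {N,P} A still reaches {B} ∋ B.
A↔B cannot be blocked by any observed set — no back-door set.
No mediator lies on a directed A→…→B path.
Neither criterion identifies P(B|do(A)) in this graph.

P(B|do(A)): not identifiable (no BD/FD set).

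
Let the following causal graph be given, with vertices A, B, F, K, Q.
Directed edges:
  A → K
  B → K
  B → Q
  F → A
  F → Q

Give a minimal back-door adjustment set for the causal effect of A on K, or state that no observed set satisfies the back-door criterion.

A→K: minimal back-door set ∅.

desc(A)\{A}={K}; candidates ⊆ {B,F,Q}.
∅: A⊥K given ∅ in G with A→· removed — back-door holds.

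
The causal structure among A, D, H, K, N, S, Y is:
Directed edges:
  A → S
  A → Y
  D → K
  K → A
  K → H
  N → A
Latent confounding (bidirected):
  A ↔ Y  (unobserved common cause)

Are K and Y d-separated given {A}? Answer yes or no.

No — K and Y are d-connected given {A}.

Bayes-Ball from K | {A} reaches {D,H,N,Y}.
Y ∈ reach(K|{A}) ⇒ K ⊥̸ Y | {A}.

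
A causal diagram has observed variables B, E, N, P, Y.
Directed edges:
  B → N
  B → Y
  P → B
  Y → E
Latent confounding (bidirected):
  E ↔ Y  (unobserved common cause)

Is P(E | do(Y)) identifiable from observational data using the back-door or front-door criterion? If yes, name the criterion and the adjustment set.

P(E|do(Y)): not identifiable (no BD/FD set).

desc(Y)\{Y}={E}; candidates ⊆ {B,N,P}.
Y↔E: latent back-door arc(s) into Y.
size 0: {}; under {} Y still reaches {B,E,N,P} ∋ E.
size 1: {B}, {N}, {P}; under {B} Y still reaches {E} ∋ E.
size 2: {B,N}, {B,P}, {N,P}; under {B,N} Y still reaches {E} ∋ E.
Y↔E cannot be blocked by any observed set — no back-door set.
No mediator lies on a directed Y→…→E path.
Neither criterion identifies P(E|do(Y)) in this graph.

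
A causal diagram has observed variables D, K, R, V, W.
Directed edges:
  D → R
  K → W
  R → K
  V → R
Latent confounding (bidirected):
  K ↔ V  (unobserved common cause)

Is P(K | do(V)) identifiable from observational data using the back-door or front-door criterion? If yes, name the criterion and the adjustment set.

P(K|do(V)): frontdoor, adjust for {R}.

desc(V)\{V}={K,R,W}; candidates ⊆ {D}.
V↔K: latent back-door arc(s) into V.
size 0: {}; under {} V still reaches {K,W} ∋ K.
size 1: {D}; under {D} V still reaches {K,W} ∋ K.
V↔K cannot be blocked by any observed set — no back-door set.
{R}: (i) intercepts every directed V→K path; (ii) no back-door V→{R}; (iii) {V} blocks every back-door {R}→K. Front-door holds.
P(K|do(V)) = Σ_{R} P(R|V) Σ_{V'} P(K|R,V')P(V').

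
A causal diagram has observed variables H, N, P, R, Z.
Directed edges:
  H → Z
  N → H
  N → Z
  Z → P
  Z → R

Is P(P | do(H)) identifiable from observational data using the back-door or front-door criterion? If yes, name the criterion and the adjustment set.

desc(H)\{H}={P,R,Z}; candidates ⊆ {N}.
size 0: {}; under {} H still reaches {N,P,R,Z} ∋ P.
{N}: H⊥P given {N} in G with H→· removed — back-door holds.
P(P|do(H)) = Σ_{N} P(P|H,N)·P(N).

P(P|do(H)): backdoor, adjust for {N}.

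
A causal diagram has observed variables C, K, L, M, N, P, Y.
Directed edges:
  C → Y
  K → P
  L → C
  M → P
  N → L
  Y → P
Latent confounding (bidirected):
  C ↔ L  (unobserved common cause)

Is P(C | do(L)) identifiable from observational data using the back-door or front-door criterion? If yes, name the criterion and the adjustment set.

P(C|do(L)): not identifiable (no BD/FD set).

desc(L)\{L}={C,P,Y}; candidates ⊆ {K,M,N}.
L↔C: latent back-door arc(s) into L.
size 0: {}; under {} L still reaches {C,N,P,Y} ∋ C.
size 1: {K}, {M}, {N}; under {K} L still reaches {C,N,P,Y} ∋ C.
size 2: {K,M}, {K,N}, {M,N}; under {K,M} L still reaches {C,N,P,Y} ∋ C.
L↔C cannot be blocked by any observed set — no back-door set.
No mediator lies on a directed L→…→C path.
Neither criterion identifies P(C|do(L)) in this graph.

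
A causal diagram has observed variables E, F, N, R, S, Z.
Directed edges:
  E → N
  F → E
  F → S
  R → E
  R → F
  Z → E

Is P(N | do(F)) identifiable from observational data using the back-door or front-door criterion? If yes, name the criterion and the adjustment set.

desc(F)\{F}={E,N,S}; candidates ⊆ {R,Z}.
size 0: {}; under {} F still reaches {E,N,R} ∋ N.
{R}: F⊥N given {R} in G with F→· removed — back-door holds.
P(N|do(F)) = Σ_{R} P(N|F,R)·P(R).

P(N|do(F)): backdoor, adjust for {R}.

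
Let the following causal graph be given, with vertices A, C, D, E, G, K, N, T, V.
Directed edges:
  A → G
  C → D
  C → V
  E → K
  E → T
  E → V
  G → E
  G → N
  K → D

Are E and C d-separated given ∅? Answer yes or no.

Bayes-Ball from E | ∅ reaches {A,D,G,K,N,T,V}.
C ∉ reach(E|∅) ⇒ E ⊥ C | ∅.

Yes — E ⊥ C | ∅.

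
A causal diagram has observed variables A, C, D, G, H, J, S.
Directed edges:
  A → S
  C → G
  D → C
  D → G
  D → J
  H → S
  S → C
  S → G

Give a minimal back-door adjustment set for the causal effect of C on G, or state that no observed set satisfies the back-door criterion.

desc(C)\{C}={G}; candidates ⊆ {A,D,H,J,S}.
size 0: {}; under {} C still reaches {A,D,G,H,J,S} ∋ G.
size 1: {A}, {D}, {H} …(+2); under {A} C still reaches {D,G,H,J,S} ∋ G.
{D,S}: C⊥G given {D,S} in G with C→· removed — back-door holds.

C→G: minimal back-door set {D, S}.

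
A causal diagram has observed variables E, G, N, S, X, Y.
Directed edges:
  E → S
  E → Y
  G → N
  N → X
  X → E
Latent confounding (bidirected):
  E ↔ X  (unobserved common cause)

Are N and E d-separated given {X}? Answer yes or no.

Bayes-Ball from N | {X} reaches {E,G,S,Y}.
E ∈ reach(N|{X}) ⇒ N ⊥̸ E | {X}.

No — N and E are d-connected given {X}.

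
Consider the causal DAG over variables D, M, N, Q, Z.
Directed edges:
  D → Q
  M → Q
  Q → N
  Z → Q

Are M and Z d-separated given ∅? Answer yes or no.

Yes — M ⊥ Z | ∅.

Bayes-Ball from M | ∅ reaches {N,Q}.
Z ∉ reach(M|∅) ⇒ M ⊥ Z | ∅.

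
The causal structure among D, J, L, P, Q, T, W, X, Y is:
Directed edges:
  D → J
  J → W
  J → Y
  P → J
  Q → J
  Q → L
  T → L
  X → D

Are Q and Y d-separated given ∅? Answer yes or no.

No — Q and Y are d-connected given ∅.

Bayes-Ball from Q | ∅ reaches {J,L,W,Y}.
Y ∈ reach(Q|∅) ⇒ Q ⊥̸ Y | ∅.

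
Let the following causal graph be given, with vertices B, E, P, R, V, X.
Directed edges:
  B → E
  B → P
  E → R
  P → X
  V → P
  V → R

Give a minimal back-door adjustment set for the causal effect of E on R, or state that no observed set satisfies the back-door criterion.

desc(E)\{E}={R}; candidates ⊆ {B,P,V,X}.
∅: E⊥R given ∅ in G with E→· removed — back-door holds.

E→R: minimal back-door set ∅.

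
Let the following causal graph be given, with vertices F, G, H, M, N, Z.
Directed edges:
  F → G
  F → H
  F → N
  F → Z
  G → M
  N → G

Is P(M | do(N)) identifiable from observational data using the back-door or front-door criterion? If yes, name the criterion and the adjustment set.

P(M|do(N)): backdoor, adjust for {F}.

desc(N)\{N}={G,M}; candidates ⊆ {F,H,Z}.
size 0: {}; under {} N still reaches {F,G,H,M,Z} ∋ M.
{F}: N⊥M given {F} in G with N→· removed — back-door holds.
P(M|do(N)) = Σ_{F} P(M|N,F)·P(F).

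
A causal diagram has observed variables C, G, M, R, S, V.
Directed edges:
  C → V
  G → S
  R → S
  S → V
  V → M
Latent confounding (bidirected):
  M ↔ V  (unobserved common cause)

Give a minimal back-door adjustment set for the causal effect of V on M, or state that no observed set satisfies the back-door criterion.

V→M: no observed back-door set.

desc(V)\{V}={M}; candidates ⊆ {C,G,R,S}.
V↔M: latent back-door arc(s) into V.
size 0: {}; under {} V still reaches {C,G,M,R,S} ∋ M.
size 1: {C}, {G}, {R} …(+1); under {C} V still reaches {G,M,R,S} ∋ M.
size 2: {C,G}, {C,R}, {C,S} …(+3); under {C,G} V still reaches {M,R,S} ∋ M.
V↔M cannot be blocked by any observed set — no back-door set.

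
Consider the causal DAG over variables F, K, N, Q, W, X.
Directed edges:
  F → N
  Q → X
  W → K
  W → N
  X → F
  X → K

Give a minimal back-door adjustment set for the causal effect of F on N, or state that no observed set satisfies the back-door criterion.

F→N: minimal back-door set ∅.

desc(F)\{F}={N}; candidates ⊆ {K,Q,W,X}.
∅: F⊥N given ∅ in G with F→· removed — back-door holds.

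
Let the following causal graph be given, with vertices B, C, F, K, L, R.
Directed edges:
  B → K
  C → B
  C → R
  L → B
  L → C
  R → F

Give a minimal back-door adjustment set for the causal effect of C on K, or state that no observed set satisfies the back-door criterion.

desc(C)\{C}={B,F,K,R}; candidates ⊆ {L}.
size 0: {}; under {} C still reaches {B,K,L} ∋ K.
{L}: C⊥K given {L} in G with C→· removed — back-door holds.

C→K: minimal back-door set {L}.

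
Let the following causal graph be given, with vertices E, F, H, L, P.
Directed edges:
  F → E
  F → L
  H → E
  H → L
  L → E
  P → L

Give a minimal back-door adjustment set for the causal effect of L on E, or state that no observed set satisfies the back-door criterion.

desc(L)\{L}={E}; candidates ⊆ {F,H,P}.
size 0: {}; under {} L still reaches {E,F,H,P} ∋ E.
size 1: {F}, {H}, {P}; under {F} L still reaches {E,H,P} ∋ E.
{F,H}: L⊥E given {F,H} in G with L→· removed — back-door holds.

L→E: minimal back-door set {F, H}.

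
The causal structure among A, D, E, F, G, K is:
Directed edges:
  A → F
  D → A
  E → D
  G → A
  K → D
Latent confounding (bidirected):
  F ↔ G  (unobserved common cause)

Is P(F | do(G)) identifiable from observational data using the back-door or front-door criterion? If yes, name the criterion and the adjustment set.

desc(G)\{G}={A,F}; candidates ⊆ {D,E,K}.
G↔F: latent back-door arc(s) into G.
size 0: {}; under {} G still reaches {F} ∋ F.
size 1: {D}, {E}, {K}; under {D} G still reaches {F} ∋ F.
size 2: {D,E}, {D,K}, {E,K}; under {D,E} G still reaches {F} ∋ F.
G↔F cannot be blocked by any observed set — no back-door set.
{A}: (i) intercepts every directed G→F path; (ii) no back-door G→{A}; (iii) {G} blocks every back-door {A}→F. Front-door holds.
P(F|do(G)) = Σ_{A} P(A|G) Σ_{G'} P(F|A,G')P(G').

P(F|do(G)): frontdoor, adjust for {A}.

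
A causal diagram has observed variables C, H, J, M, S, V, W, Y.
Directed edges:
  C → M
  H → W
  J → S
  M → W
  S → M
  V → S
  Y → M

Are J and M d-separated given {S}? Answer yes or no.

Yes — J ⊥ M | {S}.

Bayes-Ball from J | {S} reaches {V}.
M ∉ reach(J|{S}) ⇒ J ⊥ M | {S}.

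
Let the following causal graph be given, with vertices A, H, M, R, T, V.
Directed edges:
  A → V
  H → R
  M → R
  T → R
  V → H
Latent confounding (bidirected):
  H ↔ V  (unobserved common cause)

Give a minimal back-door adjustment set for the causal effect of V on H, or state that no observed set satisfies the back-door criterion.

V→H: no observed back-door set.

desc(V)\{V}={H,R}; candidates ⊆ {A,M,T}.
V↔H: latent back-door arc(s) into V.
size 0: {}; under {} V still reaches {A,H,R} ∋ H.
size 1: {A}, {M}, {T}; under {A} V still reaches {H,R} ∋ H.
size 2: {A,M}, {A,T}, {M,T}; under {A,M} V still reaches {H,R} ∋ H.
V↔H cannot be blocked by any observed set — no back-door set.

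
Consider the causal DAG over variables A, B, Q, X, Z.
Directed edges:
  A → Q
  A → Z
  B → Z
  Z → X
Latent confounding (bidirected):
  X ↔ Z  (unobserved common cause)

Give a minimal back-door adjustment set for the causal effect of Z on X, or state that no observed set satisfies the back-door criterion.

Z→X: no observed back-door set.

desc(Z)\{Z}={X}; candidates ⊆ {A,B,Q}.
Z↔X: latent back-door arc(s) into Z.
size 0: {}; under {} Z still reaches {A,B,Q,X} ∋ X.
size 1: {A}, {B}, {Q}; under {A} Z still reaches {B,X} ∋ X.
size 2: {A,B}, {A,Q}, {B,Q}; under {A,B} Z still reaches {X} ∋ X.
Z↔X cannot be blocked by any observed set — no back-door set.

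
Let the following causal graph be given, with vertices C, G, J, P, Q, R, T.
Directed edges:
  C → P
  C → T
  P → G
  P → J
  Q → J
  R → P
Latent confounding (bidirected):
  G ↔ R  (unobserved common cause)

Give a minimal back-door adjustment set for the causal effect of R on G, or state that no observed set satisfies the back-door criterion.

desc(R)\{R}={G,J,P}; candidates ⊆ {C,Q,T}.
R↔G: latent back-door arc(s) into R.
size 0: {}; under {} R still reaches {G} ∋ G.
size 1: {C}, {Q}, {T}; under {C} R still reaches {G} ∋ G.
size 2: {C,Q}, {C,T}, {Q,T}; under {C,Q} R still reaches {G} ∋ G.
R↔G cannot be blocked by any observed set — no back-door set.

R→G: no observed back-door set.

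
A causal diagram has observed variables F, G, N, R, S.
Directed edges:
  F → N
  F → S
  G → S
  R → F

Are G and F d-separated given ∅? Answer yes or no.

Yes — G ⊥ F | ∅.

Bayes-Ball from G | ∅ reaches {S}.
F ∉ reach(G|∅) ⇒ G ⊥ F | ∅.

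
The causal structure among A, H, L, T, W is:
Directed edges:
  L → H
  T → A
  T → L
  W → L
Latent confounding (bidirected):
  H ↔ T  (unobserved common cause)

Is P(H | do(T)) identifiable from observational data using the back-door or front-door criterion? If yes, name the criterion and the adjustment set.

P(H|do(T)): frontdoor, adjust for {L}.

desc(T)\{T}={A,H,L}; candidates ⊆ {W}.
T↔H: latent back-door arc(s) into T.
size 0: {}; under {} T still reaches {H} ∋ H.
size 1: {W}; under {W} T still reaches {H} ∋ H.
T↔H cannot be blocked by any observed set — no back-door set.
{L}: (i) intercepts every directed T→H path; (ii) no back-door T→{L}; (iii) {T} blocks every back-door {L}→H. Front-door holds.
P(H|do(T)) = Σ_{L} P(L|T) Σ_{T'} P(H|L,T')P(T').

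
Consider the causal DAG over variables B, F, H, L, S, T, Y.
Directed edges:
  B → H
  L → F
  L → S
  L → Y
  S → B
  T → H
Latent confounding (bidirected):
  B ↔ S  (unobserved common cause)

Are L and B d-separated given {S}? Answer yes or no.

No — L and B are d-connected given {S}.

Bayes-Ball from L | {S} reaches {B,F,H,Y}.
B ∈ reach(L|{S}) ⇒ L ⊥̸ B | {S}.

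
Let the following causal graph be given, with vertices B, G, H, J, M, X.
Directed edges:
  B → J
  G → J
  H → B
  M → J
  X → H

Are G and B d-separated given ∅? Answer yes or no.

Bayes-Ball from G | ∅ reaches {J}.
B ∉ reach(G|∅) ⇒ G ⊥ B | ∅.

Yes — G ⊥ B | ∅.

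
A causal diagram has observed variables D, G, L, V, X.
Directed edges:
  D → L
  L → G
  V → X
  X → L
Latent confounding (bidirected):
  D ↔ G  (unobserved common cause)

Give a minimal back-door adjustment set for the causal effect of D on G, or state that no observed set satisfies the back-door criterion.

desc(D)\{D}={G,L}; candidates ⊆ {V,X}.
D↔G: latent back-door arc(s) into D.
size 0: {}; under {} D still reaches {G} ∋ G.
size 1: {V}, {X}; under {V} D still reaches {G} ∋ G.
size 2: {V,X}; under {V,X} D still reaches {G} ∋ G.
D↔G cannot be blocked by any observed set — no back-door set.

D→G: no observed back-door set.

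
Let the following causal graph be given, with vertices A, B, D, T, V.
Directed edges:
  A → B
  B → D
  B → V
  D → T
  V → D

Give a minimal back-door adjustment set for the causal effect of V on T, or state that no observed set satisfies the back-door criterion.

V→T: minimal back-door set {B}.

desc(V)\{V}={D,T}; candidates ⊆ {A,B}.
size 0: {}; under {} V still reaches {A,B,D,T} ∋ T.
{B}: V⊥T given {B} in G with V→· removed — back-door holds.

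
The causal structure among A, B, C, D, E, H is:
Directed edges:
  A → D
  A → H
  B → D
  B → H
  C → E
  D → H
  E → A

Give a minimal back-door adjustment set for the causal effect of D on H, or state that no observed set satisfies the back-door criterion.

desc(D)\{D}={H}; candidates ⊆ {A,B,C,E}.
size 0: {}; under {} D still reaches {A,B,C,E,H} ∋ H.
size 1: {A}, {B}, {C} …(+1); under {A} D still reaches {B,H} ∋ H.
{A,B}: D⊥H given {A,B} in G with D→· removed — back-door holds.

D→H: minimal back-door set {A, B}.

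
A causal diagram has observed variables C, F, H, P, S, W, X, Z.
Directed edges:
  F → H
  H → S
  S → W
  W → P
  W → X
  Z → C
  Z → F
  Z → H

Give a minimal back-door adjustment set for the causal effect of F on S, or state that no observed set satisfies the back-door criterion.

F→S: minimal back-door set {Z}.

desc(F)\{F}={H,P,S,W,X}; candidates ⊆ {C,Z}.
size 0: {}; under {} F still reaches {C,H,P,S,W,X,Z} ∋ S.
{Z}: F⊥S given {Z} in G with F→· removed — back-door holds.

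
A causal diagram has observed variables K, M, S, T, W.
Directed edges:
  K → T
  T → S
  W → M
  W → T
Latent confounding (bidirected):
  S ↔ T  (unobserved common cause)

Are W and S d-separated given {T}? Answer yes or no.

Bayes-Ball from W | {T} reaches {K,M,S}.
S ∈ reach(W|{T}) ⇒ W ⊥̸ S | {T}.

No — W and S are d-connected given {T}.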